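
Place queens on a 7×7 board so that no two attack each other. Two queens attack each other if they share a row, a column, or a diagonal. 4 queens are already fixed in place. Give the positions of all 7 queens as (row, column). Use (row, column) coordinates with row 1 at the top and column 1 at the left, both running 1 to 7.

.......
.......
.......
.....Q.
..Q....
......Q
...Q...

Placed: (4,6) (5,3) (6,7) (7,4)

(1,1) (2,5) (3,2) (4,6) (5,3) (6,7) (7,4)

Row 1: attacked by (4,6)→{3,6}; (5,3)→{3,7}; (6,7)→{2,7}; (7,4)→{4}. Safe: 1, 5. Place at column 1.
Row 2: attacked by (1,1)→{1,2}; (4,6)→{4,6}; (5,3)→{3,6}; (6,7)→{3,7}; (7,4)→{4}. Safe: 5. Place at column 5.
Row 3: attacked by (1,1)→{1,3}; (2,5)→{4,5,6}; (4,6)→{5,6,7}; (5,3)→{1,3,5}; (6,7)→{4,7}; (7,4)→{4}. Safe: 2. Place at column 2.
Columns [1, 5, 2, 6, 3, 7, 4], r−c [0, -3, 1, -2, 2, -1, 3], r+c [2, 7, 5, 10, 8, 13, 11] are all distinct, so no two queens attack.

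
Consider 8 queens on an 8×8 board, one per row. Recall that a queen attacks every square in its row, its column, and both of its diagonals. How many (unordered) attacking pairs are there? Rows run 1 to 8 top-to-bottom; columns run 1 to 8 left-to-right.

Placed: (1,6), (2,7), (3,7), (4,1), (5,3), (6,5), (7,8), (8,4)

2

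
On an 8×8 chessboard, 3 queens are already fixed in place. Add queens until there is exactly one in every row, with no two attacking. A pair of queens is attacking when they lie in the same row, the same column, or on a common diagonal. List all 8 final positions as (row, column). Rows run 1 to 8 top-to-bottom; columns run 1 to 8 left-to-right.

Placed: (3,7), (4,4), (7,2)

Row 1: attacked by (3,7)→{5,7}; (4,4)→{1,4,7}; (7,2)→{2,8}. Safe: 3, 6. Place at column 6.
Row 2: attacked by (1,6)→{5,6,7}; (3,7)→{6,7,8}; (4,4)→{2,4,6}; (7,2)→{2,7}. Safe: 1, 3. Place at column 3.
Row 5: attacked by (1,6)→{2,6}; (2,3)→{3,6}; (3,7)→{5,7}; (4,4)→{3,4,5}; (7,2)→{2,4}. Safe: 1, 8. Place at column 1.
Row 6: attacked by (1,6)→{1,6}; (2,3)→{3,7}; (3,7)→{4,7}; (4,4)→{2,4,6}; (5,1)→{1,2}; (7,2)→{1,2,3}. Safe: 5, 8. Place at column 8.
Row 8: attacked by (1,6)→{6}; (2,3)→{3}; (3,7)→{2,7}; (4,4)→{4,8}; (5,1)→{1,4}; (6,8)→{6,8}; (7,2)→{1,2,3}. Safe: 5. Place at column 5.
Columns [6, 3, 7, 4, 1, 8, 2, 5], r−c [-5, -1, -4, 0, 4, -2, 5, 3], r+c [7, 5, 10, 8, 6, 14, 9, 13] are all distinct, so no two queens attack.

(1,6) (2,3) (3,7) (4,4) (5,1) (6,8) (7,2) (8,5)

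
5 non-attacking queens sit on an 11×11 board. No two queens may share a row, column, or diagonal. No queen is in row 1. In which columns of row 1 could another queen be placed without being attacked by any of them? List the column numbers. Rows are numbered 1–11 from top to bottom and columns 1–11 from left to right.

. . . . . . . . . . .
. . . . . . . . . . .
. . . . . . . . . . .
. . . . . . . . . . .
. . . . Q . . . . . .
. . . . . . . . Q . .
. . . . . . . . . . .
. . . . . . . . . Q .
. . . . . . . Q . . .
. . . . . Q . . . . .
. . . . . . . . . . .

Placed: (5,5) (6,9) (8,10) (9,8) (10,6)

columns 2, 7, 11

(5,5) attacks row 1 at column 5 and diagonals 1, 9.
(6,9) attacks row 1 at column 9 and diagonals 4.
(8,10) attacks row 1 at column 10 and diagonals 3.
(9,8) attacks row 1 at column 8.
(10,6) attacks row 1 at column 6.
Attacked columns: {1, 3, 4, 5, 6, 8, 9, 10}. Safe: {2, 7, 11}.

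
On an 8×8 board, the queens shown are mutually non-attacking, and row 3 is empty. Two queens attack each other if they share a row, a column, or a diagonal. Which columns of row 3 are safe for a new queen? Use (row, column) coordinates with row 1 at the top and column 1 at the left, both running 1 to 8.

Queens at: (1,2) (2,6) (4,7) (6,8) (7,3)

columns 1

(1,2) attacks row 3 at column 2 and diagonals 4.
(2,6) attacks row 3 at column 6 and diagonals 5, 7.
(4,7) attacks row 3 at column 7 and diagonals 6, 8.
(6,8) attacks row 3 at column 8 and diagonals 5.
(7,3) attacks row 3 at column 3 and diagonals 7.
Attacked columns: {2, 3, 4, 5, 6, 7, 8}. Safe: {1}.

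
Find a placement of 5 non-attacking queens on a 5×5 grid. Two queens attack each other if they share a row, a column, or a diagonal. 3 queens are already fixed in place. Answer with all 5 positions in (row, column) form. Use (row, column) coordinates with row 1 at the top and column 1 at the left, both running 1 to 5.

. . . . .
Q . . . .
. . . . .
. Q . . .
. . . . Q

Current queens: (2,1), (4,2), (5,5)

(1,3) (2,1) (3,4) (4,2) (5,5)

Row 1: attacked by (2,1)→{1,2}; (4,2)→{2,5}; (5,5)→{1,5}. Safe: 3, 4. Place at column 3.
Row 3: attacked by (1,3)→{1,3,5}; (2,1)→{1,2}; (4,2)→{1,2,3}; (5,5)→{3,5}. Safe: 4. Place at column 4.
Columns [3, 1, 4, 2, 5], r−c [-2, 1, -1, 2, 0], r+c [4, 3, 7, 6, 10] are all distinct, so no two queens attack.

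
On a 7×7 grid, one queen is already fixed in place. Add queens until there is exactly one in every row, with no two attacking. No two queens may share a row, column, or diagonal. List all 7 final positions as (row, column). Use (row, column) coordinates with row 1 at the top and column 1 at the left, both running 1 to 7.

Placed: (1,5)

(1,5) (2,2) (3,6) (4,3) (5,7) (6,4) (7,1)

Row 2: attacked by (1,5)→{4,5,6}. Safe: 1, 2, 3, 7. Place at column 2.
Row 3: attacked by (1,5)→{3,5,7}; (2,2)→{1,2,3}. Safe: 4, 6. Place at column 6.
Row 4: attacked by (1,5)→{2,5}; (2,2)→{2,4}; (3,6)→{5,6,7}. Safe: 1, 3. Place at column 3.
Row 5: attacked by (1,5)→{1,5}; (2,2)→{2,5}; (3,6)→{4,6}; (4,3)→{2,3,4}. Safe: 7. Place at column 7.
Row 6: attacked by (1,5)→{5}; (2,2)→{2,6}; (3,6)→{3,6}; (4,3)→{1,3,5}; (5,7)→{6,7}. Safe: 4. Place at column 4.
Row 7: attacked by (1,5)→{5}; (2,2)→{2,7}; (3,6)→{2,6}; (4,3)→{3,6}; (5,7)→{5,7}; (6,4)→{3,4,5}. Safe: 1. Place at column 1.
Columns [5, 2, 6, 3, 7, 4, 1], r−c [-4, 0, -3, 1, -2, 2, 6], r+c [6, 4, 9, 7, 12, 10, 8] are all distinct, so no two queens attack.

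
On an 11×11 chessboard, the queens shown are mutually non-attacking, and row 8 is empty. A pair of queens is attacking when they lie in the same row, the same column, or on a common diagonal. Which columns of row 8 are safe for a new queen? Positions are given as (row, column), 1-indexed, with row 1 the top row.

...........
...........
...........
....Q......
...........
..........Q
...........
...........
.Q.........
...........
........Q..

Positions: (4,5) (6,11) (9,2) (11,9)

(4,5) attacks row 8 at column 5 and diagonals 1, 9.
(6,11) attacks row 8 at column 11 and diagonals 9.
(9,2) attacks row 8 at column 2 and diagonals 1, 3.
(11,9) attacks row 8 at column 9 and diagonals 6.
Attacked columns: {1, 2, 3, 5, 6, 9, 11}. Safe: {4, 7, 8, 10}.

columns 4, 7, 8, 10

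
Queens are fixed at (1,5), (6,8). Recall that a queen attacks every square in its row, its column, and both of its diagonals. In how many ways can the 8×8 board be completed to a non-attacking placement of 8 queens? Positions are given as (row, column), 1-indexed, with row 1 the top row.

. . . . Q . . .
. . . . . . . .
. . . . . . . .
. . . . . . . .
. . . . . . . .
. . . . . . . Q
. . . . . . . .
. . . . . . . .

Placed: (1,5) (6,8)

Branch on row 2: col 1 → 0; col 2 → 1; col 3 → 1; col 7 → 2.
Sum: 0 + 1 + 1 + 2 = 4.

4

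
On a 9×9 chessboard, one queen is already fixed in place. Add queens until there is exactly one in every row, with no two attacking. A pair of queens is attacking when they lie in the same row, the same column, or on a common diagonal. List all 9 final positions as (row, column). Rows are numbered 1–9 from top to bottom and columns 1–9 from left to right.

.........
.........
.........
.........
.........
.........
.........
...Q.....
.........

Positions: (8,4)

Row 1: attacked by (8,4)→{4}. Safe: 1, 2, 3, 5, 6, 7, 8, 9. Place at column 5.
Row 2: attacked by (1,5)→{4,5,6}; (8,4)→{4}. Safe: 1, 2, 3, 7, 8, 9. Place at column 3.
Row 3: attacked by (1,5)→{3,5,7}; (2,3)→{2,3,4}; (8,4)→{4,9}. Safe: 1, 6, 8. Place at column 6.
Row 4: attacked by (1,5)→{2,5,8}; (2,3)→{1,3,5}; (3,6)→{5,6,7}; (8,4)→{4,8}. Safe: 9. Place at column 9.
Row 5: attacked by (1,5)→{1,5,9}; (2,3)→{3,6}; (3,6)→{4,6,8}; (4,9)→{8,9}; (8,4)→{1,4,7}. Safe: 2. Place at column 2.
Row 6: attacked by (1,5)→{5}; (2,3)→{3,7}; (3,6)→{3,6,9}; (4,9)→{7,9}; (5,2)→{1,2,3}; (8,4)→{2,4,6}. Safe: 8. Place at column 8.
Row 7: attacked by (1,5)→{5}; (2,3)→{3,8}; (3,6)→{2,6}; (4,9)→{6,9}; (5,2)→{2,4}; (6,8)→{7,8,9}; (8,4)→{3,4,5}. Safe: 1. Place at column 1.
Row 9: attacked by (1,5)→{5}; (2,3)→{3}; (3,6)→{6}; (4,9)→{4,9}; (5,2)→{2,6}; (6,8)→{5,8}; (7,1)→{1,3}; (8,4)→{3,4,5}. Safe: 7. Place at column 7.
Columns [5, 3, 6, 9, 2, 8, 1, 4, 7], r−c [-4, -1, -3, -5, 3, -2, 6, 4, 2], r+c [6, 5, 9, 13, 7, 14, 8, 12, 16] are all distinct, so no two queens attack.

(1,5) (2,3) (3,6) (4,9) (5,2) (6,8) (7,1) (8,4) (9,7)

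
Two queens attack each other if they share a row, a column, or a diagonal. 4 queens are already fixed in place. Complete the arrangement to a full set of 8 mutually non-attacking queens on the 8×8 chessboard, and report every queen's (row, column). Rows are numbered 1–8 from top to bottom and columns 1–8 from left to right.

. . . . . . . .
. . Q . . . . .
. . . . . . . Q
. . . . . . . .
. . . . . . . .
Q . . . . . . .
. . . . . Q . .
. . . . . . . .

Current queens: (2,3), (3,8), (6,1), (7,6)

(1,5) (2,3) (3,8) (4,4) (5,7) (6,1) (7,6) (8,2)

Row 1: attacked by (2,3)→{2,3,4}; (3,8)→{6,8}; (6,1)→{1,6}; (7,6)→{6}. Safe: 5, 7. Place at column 5.
Row 4: attacked by (1,5)→{2,5,8}; (2,3)→{1,3,5}; (3,8)→{7,8}; (6,1)→{1,3}; (7,6)→{3,6}. Safe: 4. Place at column 4.
Row 5: attacked by (1,5)→{1,5}; (2,3)→{3,6}; (3,8)→{6,8}; (4,4)→{3,4,5}; (6,1)→{1,2}; (7,6)→{4,6,8}. Safe: 7. Place at column 7.
Row 8: attacked by (1,5)→{5}; (2,3)→{3}; (3,8)→{3,8}; (4,4)→{4,8}; (5,7)→{4,7}; (6,1)→{1,3}; (7,6)→{5,6,7}. Safe: 2. Place at column 2.
Columns [5, 3, 8, 4, 7, 1, 6, 2], r−c [-4, -1, -5, 0, -2, 5, 1, 6], r+c [6, 5, 11, 8, 12, 7, 13, 10] are all distinct, so no two queens attack.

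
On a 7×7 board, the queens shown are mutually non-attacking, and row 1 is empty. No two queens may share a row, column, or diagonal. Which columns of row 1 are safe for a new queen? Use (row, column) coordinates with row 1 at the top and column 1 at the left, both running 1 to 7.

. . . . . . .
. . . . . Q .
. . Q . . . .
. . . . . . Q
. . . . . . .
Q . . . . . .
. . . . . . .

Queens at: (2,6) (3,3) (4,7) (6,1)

(2,6) attacks row 1 at column 6 and diagonals 5, 7.
(3,3) attacks row 1 at column 3 and diagonals 1, 5.
(4,7) attacks row 1 at column 7 and diagonals 4.
(6,1) attacks row 1 at column 1 and diagonals 6.
Attacked columns: {1, 3, 4, 5, 6, 7}. Safe: {2}.

columns 2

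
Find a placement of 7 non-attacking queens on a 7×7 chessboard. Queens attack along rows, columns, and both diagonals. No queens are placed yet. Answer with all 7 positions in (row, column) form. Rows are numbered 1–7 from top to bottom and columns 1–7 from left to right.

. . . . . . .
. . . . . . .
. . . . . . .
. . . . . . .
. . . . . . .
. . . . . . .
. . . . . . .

(1,1) (2,6) (3,4) (4,2) (5,7) (6,5) (7,3)

Row 1: Safe: 1, 2, 3, 4, 5, 6, 7. Place at column 1.
Row 2: attacked by (1,1)→{1,2}. Safe: 3, 4, 5, 6, 7. Place at column 6.
Row 3: attacked by (1,1)→{1,3}; (2,6)→{5,6,7}. Safe: 2, 4. Place at column 4.
Row 4: attacked by (1,1)→{1,4}; (2,6)→{4,6}; (3,4)→{3,4,5}. Safe: 2, 7. Place at column 2.
Row 5: attacked by (1,1)→{1,5}; (2,6)→{3,6}; (3,4)→{2,4,6}; (4,2)→{1,2,3}. Safe: 7. Place at column 7.
Row 6: attacked by (1,1)→{1,6}; (2,6)→{2,6}; (3,4)→{1,4,7}; (4,2)→{2,4}; (5,7)→{6,7}. Safe: 3, 5. Place at column 5.
Row 7: attacked by (1,1)→{1,7}; (2,6)→{1,6}; (3,4)→{4}; (4,2)→{2,5}; (5,7)→{5,7}; (6,5)→{4,5,6}. Safe: 3. Place at column 3.
Columns [1, 6, 4, 2, 7, 5, 3], r−c [0, -4, -1, 2, -2, 1, 4], r+c [2, 8, 7, 6, 12, 11, 10] are all distinct, so no two queens attack.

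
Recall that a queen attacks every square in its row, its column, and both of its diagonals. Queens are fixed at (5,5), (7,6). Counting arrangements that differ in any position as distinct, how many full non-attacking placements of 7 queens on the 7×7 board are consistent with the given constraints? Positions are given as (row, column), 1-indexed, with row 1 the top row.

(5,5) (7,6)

Branch on row 1: col 2 → 1; col 3 → 1; col 4 → 0; col 7 → 0.
Sum: 1 + 1 + 0 + 0 = 2.

2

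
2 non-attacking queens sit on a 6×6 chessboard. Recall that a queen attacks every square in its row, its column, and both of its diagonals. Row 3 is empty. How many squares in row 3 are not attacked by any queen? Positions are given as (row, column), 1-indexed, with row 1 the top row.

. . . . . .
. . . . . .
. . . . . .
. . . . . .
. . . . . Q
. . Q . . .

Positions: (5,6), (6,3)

3

(5,6) attacks row 3 at column 6 and diagonals 4.
(6,3) attacks row 3 at column 3 and diagonals 6.
Attacked columns: {3, 4, 6}. Safe: {1, 2, 5}.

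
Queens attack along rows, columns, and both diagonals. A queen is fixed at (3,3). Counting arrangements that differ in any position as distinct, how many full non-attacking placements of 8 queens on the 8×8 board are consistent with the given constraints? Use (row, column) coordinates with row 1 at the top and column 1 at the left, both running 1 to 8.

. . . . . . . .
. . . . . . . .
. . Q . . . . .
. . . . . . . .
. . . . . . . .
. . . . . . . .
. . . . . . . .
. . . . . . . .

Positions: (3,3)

4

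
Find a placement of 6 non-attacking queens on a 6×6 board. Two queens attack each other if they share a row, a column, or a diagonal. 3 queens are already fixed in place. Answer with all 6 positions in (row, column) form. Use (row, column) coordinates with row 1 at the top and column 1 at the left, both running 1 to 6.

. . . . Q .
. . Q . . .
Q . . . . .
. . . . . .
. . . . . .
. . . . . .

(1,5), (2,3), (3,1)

(1,5) (2,3) (3,1) (4,6) (5,4) (6,2)

Row 4: attacked by (1,5)→{2,5}; (2,3)→{1,3,5}; (3,1)→{1,2}. Safe: 4, 6. Place at column 6.
Row 5: attacked by (1,5)→{1,5}; (2,3)→{3,6}; (3,1)→{1,3}; (4,6)→{5,6}. Safe: 2, 4. Place at column 4.
Row 6: attacked by (1,5)→{5}; (2,3)→{3}; (3,1)→{1,4}; (4,6)→{4,6}; (5,4)→{3,4,5}. Safe: 2. Place at column 2.
Columns [5, 3, 1, 6, 4, 2], r−c [-4, -1, 2, -2, 1, 4], r+c [6, 5, 4, 10, 9, 8] are all distinct, so no two queens attack.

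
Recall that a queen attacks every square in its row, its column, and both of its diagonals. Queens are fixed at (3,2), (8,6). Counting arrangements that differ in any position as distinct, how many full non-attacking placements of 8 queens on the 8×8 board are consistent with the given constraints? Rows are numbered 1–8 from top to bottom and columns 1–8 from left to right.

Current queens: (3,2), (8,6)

4

Branch on row 1: col 1 → 0; col 3 → 2; col 5 → 1; col 7 → 1; col 8 → 0.
Sum: 0 + 2 + 1 + 1 + 0 = 4.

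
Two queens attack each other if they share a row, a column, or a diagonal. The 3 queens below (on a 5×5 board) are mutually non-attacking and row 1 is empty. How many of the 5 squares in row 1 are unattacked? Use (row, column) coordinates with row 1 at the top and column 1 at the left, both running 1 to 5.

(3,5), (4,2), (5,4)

1

(3,5) attacks row 1 at column 5 and diagonals 3.
(4,2) attacks row 1 at column 2 and diagonals 5.
(5,4) attacks row 1 at column 4.
Attacked columns: {2, 3, 4, 5}. Safe: {1}.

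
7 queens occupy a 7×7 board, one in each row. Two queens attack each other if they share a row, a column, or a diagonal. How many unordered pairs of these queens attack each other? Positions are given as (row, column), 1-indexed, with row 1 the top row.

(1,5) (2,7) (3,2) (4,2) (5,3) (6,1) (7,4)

Same column: (3,2)–(4,2) (column 2).
Same diagonal: (1,5)–(4,2) (|1−4| = |5−2| = 3); (4,2)–(5,3) (|4−5| = |2−3| = 1).
Total attacking pairs: 3.

3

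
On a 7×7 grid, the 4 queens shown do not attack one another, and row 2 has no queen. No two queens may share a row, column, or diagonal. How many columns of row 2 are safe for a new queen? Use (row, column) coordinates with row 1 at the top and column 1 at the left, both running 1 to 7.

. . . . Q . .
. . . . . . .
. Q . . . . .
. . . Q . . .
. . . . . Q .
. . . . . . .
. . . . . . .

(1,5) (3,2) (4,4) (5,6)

(1,5) attacks row 2 at column 5 and diagonals 4, 6.
(3,2) attacks row 2 at column 2 and diagonals 1, 3.
(4,4) attacks row 2 at column 4 and diagonals 2, 6.
(5,6) attacks row 2 at column 6 and diagonals 3.
Attacked columns: {1, 2, 3, 4, 5, 6}. Safe: {7}.

1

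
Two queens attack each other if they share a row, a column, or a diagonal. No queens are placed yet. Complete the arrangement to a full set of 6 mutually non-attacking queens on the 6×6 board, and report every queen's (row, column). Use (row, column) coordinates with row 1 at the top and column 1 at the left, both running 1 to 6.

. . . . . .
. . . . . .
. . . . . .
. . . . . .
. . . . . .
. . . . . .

(1,3) (2,6) (3,2) (4,5) (5,1) (6,4)

Row 1: Safe: 1, 2, 3, 4, 5, 6. Place at column 3.
Row 2: attacked by (1,3)→{2,3,4}. Safe: 1, 5, 6. Place at column 6.
Row 3: attacked by (1,3)→{1,3,5}; (2,6)→{5,6}. Safe: 2, 4. Place at column 2.
Row 4: attacked by (1,3)→{3,6}; (2,6)→{4,6}; (3,2)→{1,2,3}. Safe: 5. Place at column 5.
Row 5: attacked by (1,3)→{3}; (2,6)→{3,6}; (3,2)→{2,4}; (4,5)→{4,5,6}. Safe: 1. Place at column 1.
Row 6: attacked by (1,3)→{3}; (2,6)→{2,6}; (3,2)→{2,5}; (4,5)→{3,5}; (5,1)→{1,2}. Safe: 4. Place at column 4.
Columns [3, 6, 2, 5, 1, 4], r−c [-2, -4, 1, -1, 4, 2], r+c [4, 8, 5, 9, 6, 10] are all distinct, so no two queens attack.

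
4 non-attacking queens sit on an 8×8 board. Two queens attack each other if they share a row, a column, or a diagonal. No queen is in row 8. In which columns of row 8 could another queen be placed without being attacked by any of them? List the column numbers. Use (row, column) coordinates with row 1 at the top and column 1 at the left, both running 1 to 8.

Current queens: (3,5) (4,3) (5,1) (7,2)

columns 6, 8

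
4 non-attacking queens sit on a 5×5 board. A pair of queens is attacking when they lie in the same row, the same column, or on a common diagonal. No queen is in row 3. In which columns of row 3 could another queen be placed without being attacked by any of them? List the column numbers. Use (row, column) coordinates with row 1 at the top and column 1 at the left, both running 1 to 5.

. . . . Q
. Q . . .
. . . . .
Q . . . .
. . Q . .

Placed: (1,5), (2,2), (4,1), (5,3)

(1,5) attacks row 3 at column 5 and diagonals 3.
(2,2) attacks row 3 at column 2 and diagonals 1, 3.
(4,1) attacks row 3 at column 1 and diagonals 2.
(5,3) attacks row 3 at column 3 and diagonals 1, 5.
Attacked columns: {1, 2, 3, 5}. Safe: {4}.

columns 4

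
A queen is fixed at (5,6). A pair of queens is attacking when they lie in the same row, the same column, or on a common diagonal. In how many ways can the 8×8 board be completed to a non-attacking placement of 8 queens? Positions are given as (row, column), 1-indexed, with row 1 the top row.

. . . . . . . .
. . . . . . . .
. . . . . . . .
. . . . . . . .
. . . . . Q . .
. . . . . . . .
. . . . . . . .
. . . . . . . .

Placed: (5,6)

Branch on row 1: col 1 → 0; col 3 → 2; col 4 → 6; col 5 → 0; col 7 → 3; col 8 → 1.
Sum: 0 + 2 + 6 + 0 + 3 + 1 = 12.

12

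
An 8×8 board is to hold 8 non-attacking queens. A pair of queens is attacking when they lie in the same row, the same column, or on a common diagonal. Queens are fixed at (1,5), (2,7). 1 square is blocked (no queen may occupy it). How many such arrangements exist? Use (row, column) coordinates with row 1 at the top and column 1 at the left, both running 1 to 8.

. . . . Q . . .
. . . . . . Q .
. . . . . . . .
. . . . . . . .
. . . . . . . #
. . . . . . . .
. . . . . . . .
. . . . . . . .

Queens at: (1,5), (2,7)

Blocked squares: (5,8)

Branch on row 3: col 1 → 1; col 2 → 2; col 4 → 1.
Sum: 1 + 2 + 1 = 4.

4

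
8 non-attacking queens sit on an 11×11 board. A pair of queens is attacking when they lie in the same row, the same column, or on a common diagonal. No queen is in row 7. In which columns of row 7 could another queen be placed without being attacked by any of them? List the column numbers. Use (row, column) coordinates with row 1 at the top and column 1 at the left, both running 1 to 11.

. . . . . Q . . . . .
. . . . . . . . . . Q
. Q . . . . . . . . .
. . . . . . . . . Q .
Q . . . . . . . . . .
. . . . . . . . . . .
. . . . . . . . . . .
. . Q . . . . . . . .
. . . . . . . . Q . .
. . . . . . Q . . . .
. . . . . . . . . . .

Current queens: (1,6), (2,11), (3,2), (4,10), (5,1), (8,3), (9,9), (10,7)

columns 5, 8

(1,6) attacks row 7 at column 6.
(2,11) attacks row 7 at column 11 and diagonals 6.
(3,2) attacks row 7 at column 2 and diagonals 6.
(4,10) attacks row 7 at column 10 and diagonals 7.
(5,1) attacks row 7 at column 1 and diagonals 3.
(8,3) attacks row 7 at column 3 and diagonals 2, 4.
(9,9) attacks row 7 at column 9 and diagonals 7, 11.
(10,7) attacks row 7 at column 7 and diagonals 4, 10.
Attacked columns: {1, 2, 3, 4, 6, 7, 9, 10, 11}. Safe: {5, 8}.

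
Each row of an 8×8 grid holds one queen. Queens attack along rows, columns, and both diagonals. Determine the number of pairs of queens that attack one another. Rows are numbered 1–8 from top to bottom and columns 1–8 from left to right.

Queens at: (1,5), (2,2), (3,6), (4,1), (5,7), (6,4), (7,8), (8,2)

Same column: (2,2)–(8,2) (column 2).
Same diagonal: (6,4)–(8,2) (|6−8| = |4−2| = 2).
Total attacking pairs: 2.

2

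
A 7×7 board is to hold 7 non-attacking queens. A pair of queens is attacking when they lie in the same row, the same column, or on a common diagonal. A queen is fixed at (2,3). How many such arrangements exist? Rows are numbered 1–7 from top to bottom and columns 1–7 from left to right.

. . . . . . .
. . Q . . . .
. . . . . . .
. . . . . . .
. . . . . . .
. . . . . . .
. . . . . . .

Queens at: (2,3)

6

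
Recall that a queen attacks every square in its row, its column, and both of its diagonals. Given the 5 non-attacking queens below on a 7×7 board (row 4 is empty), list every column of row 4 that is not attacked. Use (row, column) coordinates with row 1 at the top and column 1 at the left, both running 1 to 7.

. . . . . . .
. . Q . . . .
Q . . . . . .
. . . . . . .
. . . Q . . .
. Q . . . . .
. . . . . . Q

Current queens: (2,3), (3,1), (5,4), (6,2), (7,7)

columns 6

(2,3) attacks row 4 at column 3 and diagonals 1, 5.
(3,1) attacks row 4 at column 1 and diagonals 2.
(5,4) attacks row 4 at column 4 and diagonals 3, 5.
(6,2) attacks row 4 at column 2 and diagonals 4.
(7,7) attacks row 4 at column 7 and diagonals 4.
Attacked columns: {1, 2, 3, 4, 5, 7}. Safe: {6}.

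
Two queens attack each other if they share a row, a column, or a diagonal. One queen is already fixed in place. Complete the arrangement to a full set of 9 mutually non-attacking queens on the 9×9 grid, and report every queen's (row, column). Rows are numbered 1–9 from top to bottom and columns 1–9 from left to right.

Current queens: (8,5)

(1,2) (2,9) (3,6) (4,4) (5,7) (6,1) (7,3) (8,5) (9,8)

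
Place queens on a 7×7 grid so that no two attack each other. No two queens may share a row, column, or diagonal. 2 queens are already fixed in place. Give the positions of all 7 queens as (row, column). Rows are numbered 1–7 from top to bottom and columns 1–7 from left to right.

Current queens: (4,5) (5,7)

(1,6) (2,1) (3,3) (4,5) (5,7) (6,2) (7,4)

Row 1: attacked by (4,5)→{2,5}; (5,7)→{3,7}. Safe: 1, 4, 6. Place at column 6.
Row 2: attacked by (1,6)→{5,6,7}; (4,5)→{3,5,7}; (5,7)→{4,7}. Safe: 1, 2. Place at column 1.
Row 3: attacked by (1,6)→{4,6}; (2,1)→{1,2}; (4,5)→{4,5,6}; (5,7)→{5,7}. Safe: 3. Place at column 3.
Row 6: attacked by (1,6)→{1,6}; (2,1)→{1,5}; (3,3)→{3,6}; (4,5)→{3,5,7}; (5,7)→{6,7}. Safe: 2, 4. Place at column 2.
Row 7: attacked by (1,6)→{6}; (2,1)→{1,6}; (3,3)→{3,7}; (4,5)→{2,5}; (5,7)→{5,7}; (6,2)→{1,2,3}. Safe: 4. Place at column 4.
Columns [6, 1, 3, 5, 7, 2, 4], r−c [-5, 1, 0, -1, -2, 4, 3], r+c [7, 3, 6, 9, 12, 8, 11] are all distinct, so no two queens attack.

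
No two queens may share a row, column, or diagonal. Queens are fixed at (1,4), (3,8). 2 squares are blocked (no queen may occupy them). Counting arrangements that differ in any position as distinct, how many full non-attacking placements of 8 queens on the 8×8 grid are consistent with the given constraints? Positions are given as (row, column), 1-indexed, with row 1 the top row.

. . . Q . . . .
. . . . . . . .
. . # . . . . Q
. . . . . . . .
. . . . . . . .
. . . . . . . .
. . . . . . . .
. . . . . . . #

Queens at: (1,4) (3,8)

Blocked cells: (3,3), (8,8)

Branch on row 2: col 1 → 0; col 2 → 2; col 6 → 2.
Sum: 0 + 2 + 2 = 4.

4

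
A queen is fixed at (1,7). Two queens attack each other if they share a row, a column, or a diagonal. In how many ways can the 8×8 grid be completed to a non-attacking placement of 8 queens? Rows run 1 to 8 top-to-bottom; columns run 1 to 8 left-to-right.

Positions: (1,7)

8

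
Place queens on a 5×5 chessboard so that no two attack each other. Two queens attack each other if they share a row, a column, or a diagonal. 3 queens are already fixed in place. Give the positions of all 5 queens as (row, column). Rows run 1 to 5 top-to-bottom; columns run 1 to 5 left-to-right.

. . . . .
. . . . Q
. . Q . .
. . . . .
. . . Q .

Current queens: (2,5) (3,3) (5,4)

(1,2) (2,5) (3,3) (4,1) (5,4)

Row 1: attacked by (2,5)→{4,5}; (3,3)→{1,3,5}; (5,4)→{4}. Safe: 2. Place at column 2.
Row 4: attacked by (1,2)→{2,5}; (2,5)→{3,5}; (3,3)→{2,3,4}; (5,4)→{3,4,5}. Safe: 1. Place at column 1.
Columns [2, 5, 3, 1, 4], r−c [-1, -3, 0, 3, 1], r+c [3, 7, 6, 5, 9] are all distinct, so no two queens attack.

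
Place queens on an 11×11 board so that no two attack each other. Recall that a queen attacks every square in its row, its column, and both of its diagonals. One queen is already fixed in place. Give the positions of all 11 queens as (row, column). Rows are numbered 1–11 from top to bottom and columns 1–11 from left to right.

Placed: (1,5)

Row 2: attacked by (1,5)→{4,5,6}. Safe: 1, 2, 3, 7, 8, 9, 10, 11. Place at column 3.
Row 3: attacked by (1,5)→{3,5,7}; (2,3)→{2,3,4}. Safe: 1, 6, 8, 9, 10, 11. Place at column 6.
Row 4: attacked by (1,5)→{2,5,8}; (2,3)→{1,3,5}; (3,6)→{5,6,7}. Safe: 4, 9, 10, 11. Place at column 9.
Row 5: attacked by (1,5)→{1,5,9}; (2,3)→{3,6}; (3,6)→{4,6,8}; (4,9)→{8,9,10}. Safe: 2, 7, 11. Place at column 11.
Row 6: attacked by (1,5)→{5,10}; (2,3)→{3,7}; (3,6)→{3,6,9}; (4,9)→{7,9,11}; (5,11)→{10,11}. Safe: 1, 2, 4, 8. Place at column 4.
Row 7: attacked by (1,5)→{5,11}; (2,3)→{3,8}; (3,6)→{2,6,10}; (4,9)→{6,9}; (5,11)→{9,11}; (6,4)→{3,4,5}. Safe: 1, 7. Place at column 1.
Row 8: attacked by (1,5)→{5}; (2,3)→{3,9}; (3,6)→{1,6,11}; (4,9)→{5,9}; (5,11)→{8,11}; (6,4)→{2,4,6}; (7,1)→{1,2}. Safe: 7, 10. Place at column 7.
Row 9: attacked by (1,5)→{5}; (2,3)→{3,10}; (3,6)→{6}; (4,9)→{4,9}; (5,11)→{7,11}; (6,4)→{1,4,7}; (7,1)→{1,3}; (8,7)→{6,7,8}. Safe: 2. Place at column 2.
Row 10: attacked by (1,5)→{5}; (2,3)→{3,11}; (3,6)→{6}; (4,9)→{3,9}; (5,11)→{6,11}; (6,4)→{4,8}; (7,1)→{1,4}; (8,7)→{5,7,9}; (9,2)→{1,2,3}. Safe: 10. Place at column 10.
Row 11: attacked by (1,5)→{5}; (2,3)→{3}; (3,6)→{6}; (4,9)→{2,9}; (5,11)→{5,11}; (6,4)→{4,9}; (7,1)→{1,5}; (8,7)→{4,7,10}; (9,2)→{2,4}; (10,10)→{9,10,11}. Safe: 8. Place at column 8.
Columns [5, 3, 6, 9, 11, 4, 1, 7, 2, 10, 8], r−c [-4, -1, -3, -5, -6, 2, 6, 1, 7, 0, 3], r+c [6, 5, 9, 13, 16, 10, 8, 15, 11, 20, 19] are all distinct, so no two queens attack.

(1,5) (2,3) (3,6) (4,9) (5,11) (6,4) (7,1) (8,7) (9,2) (10,10) (11,8)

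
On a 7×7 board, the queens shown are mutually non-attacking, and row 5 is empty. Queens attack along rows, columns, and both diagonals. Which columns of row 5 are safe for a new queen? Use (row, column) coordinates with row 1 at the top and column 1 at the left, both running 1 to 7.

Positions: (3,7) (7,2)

(3,7) attacks row 5 at column 7 and diagonals 5.
(7,2) attacks row 5 at column 2 and diagonals 4.
Attacked columns: {2, 4, 5, 7}. Safe: {1, 3, 6}.

columns 1, 3, 6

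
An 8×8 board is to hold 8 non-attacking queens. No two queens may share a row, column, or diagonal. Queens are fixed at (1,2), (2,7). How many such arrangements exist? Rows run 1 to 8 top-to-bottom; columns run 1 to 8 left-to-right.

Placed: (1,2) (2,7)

Branch on row 3: col 1 → 0; col 3 → 1; col 5 → 1.
Sum: 0 + 1 + 1 = 2.

2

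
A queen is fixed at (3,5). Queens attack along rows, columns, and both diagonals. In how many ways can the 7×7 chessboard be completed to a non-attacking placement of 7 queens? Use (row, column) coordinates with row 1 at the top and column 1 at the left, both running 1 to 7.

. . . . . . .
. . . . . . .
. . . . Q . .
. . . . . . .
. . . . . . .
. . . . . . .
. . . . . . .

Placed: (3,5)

Branch on row 1: col 1 → 1; col 2 → 1; col 4 → 2; col 6 → 2.
Sum: 1 + 1 + 2 + 2 = 6.

6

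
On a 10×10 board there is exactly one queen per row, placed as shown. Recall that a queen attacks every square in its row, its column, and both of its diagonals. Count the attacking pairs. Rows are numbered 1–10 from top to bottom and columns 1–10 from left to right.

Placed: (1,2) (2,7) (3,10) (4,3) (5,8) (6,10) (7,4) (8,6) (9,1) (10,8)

4

Same column: (3,10)–(6,10) (column 10); (5,8)–(10,8) (column 8).
Same diagonal: (3,10)–(5,8) (|3−5| = |10−8| = 2); (8,6)–(10,8) (|8−10| = |6−8| = 2).
Total attacking pairs: 4.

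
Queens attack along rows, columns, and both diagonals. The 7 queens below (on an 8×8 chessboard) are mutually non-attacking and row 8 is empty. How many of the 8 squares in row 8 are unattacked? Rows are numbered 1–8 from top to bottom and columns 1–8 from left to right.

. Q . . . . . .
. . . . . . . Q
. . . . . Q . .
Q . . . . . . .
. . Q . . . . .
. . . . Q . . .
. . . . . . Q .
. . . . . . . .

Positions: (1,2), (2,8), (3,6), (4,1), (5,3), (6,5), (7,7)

(1,2) attacks row 8 at column 2.
(2,8) attacks row 8 at column 8 and diagonals 2.
(3,6) attacks row 8 at column 6 and diagonals 1.
(4,1) attacks row 8 at column 1 and diagonals 5.
(5,3) attacks row 8 at column 3 and diagonals 6.
(6,5) attacks row 8 at column 5 and diagonals 3, 7.
(7,7) attacks row 8 at column 7 and diagonals 6, 8.
Attacked columns: {1, 2, 3, 5, 6, 7, 8}. Safe: {4}.

1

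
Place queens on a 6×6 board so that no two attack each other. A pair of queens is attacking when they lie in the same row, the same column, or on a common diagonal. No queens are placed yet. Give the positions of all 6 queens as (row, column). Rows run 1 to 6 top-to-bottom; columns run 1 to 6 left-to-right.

Row 1: Safe: 1, 2, 3, 4, 5, 6. Place at column 3.
Row 2: attacked by (1,3)→{2,3,4}. Safe: 1, 5, 6. Place at column 6.
Row 3: attacked by (1,3)→{1,3,5}; (2,6)→{5,6}. Safe: 2, 4. Place at column 2.
Row 4: attacked by (1,3)→{3,6}; (2,6)→{4,6}; (3,2)→{1,2,3}. Safe: 5. Place at column 5.
Row 5: attacked by (1,3)→{3}; (2,6)→{3,6}; (3,2)→{2,4}; (4,5)→{4,5,6}. Safe: 1. Place at column 1.
Row 6: attacked by (1,3)→{3}; (2,6)→{2,6}; (3,2)→{2,5}; (4,5)→{3,5}; (5,1)→{1,2}. Safe: 4. Place at column 4.
Columns [3, 6, 2, 5, 1, 4], r−c [-2, -4, 1, -1, 4, 2], r+c [4, 8, 5, 9, 6, 10] are all distinct, so no two queens attack.

(1,3) (2,6) (3,2) (4,5) (5,1) (6,4)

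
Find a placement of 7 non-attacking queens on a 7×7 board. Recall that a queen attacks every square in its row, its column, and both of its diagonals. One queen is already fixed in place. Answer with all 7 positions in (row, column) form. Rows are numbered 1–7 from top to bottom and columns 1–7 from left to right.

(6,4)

Row 1: attacked by (6,4)→{4}. Safe: 1, 2, 3, 5, 6, 7. Place at column 3.
Row 2: attacked by (1,3)→{2,3,4}; (6,4)→{4}. Safe: 1, 5, 6, 7. Place at column 6.
Row 3: attacked by (1,3)→{1,3,5}; (2,6)→{5,6,7}; (6,4)→{1,4,7}. Safe: 2. Place at column 2.
Row 4: attacked by (1,3)→{3,6}; (2,6)→{4,6}; (3,2)→{1,2,3}; (6,4)→{2,4,6}. Safe: 5, 7. Place at column 5.
Row 5: attacked by (1,3)→{3,7}; (2,6)→{3,6}; (3,2)→{2,4}; (4,5)→{4,5,6}; (6,4)→{3,4,5}. Safe: 1. Place at column 1.
Row 7: attacked by (1,3)→{3}; (2,6)→{1,6}; (3,2)→{2,6}; (4,5)→{2,5}; (5,1)→{1,3}; (6,4)→{3,4,5}. Safe: 7. Place at column 7.
Columns [3, 6, 2, 5, 1, 4, 7], r−c [-2, -4, 1, -1, 4, 2, 0], r+c [4, 8, 5, 9, 6, 10, 14] are all distinct, so no two queens attack.

(1,3) (2,6) (3,2) (4,5) (5,1) (6,4) (7,7)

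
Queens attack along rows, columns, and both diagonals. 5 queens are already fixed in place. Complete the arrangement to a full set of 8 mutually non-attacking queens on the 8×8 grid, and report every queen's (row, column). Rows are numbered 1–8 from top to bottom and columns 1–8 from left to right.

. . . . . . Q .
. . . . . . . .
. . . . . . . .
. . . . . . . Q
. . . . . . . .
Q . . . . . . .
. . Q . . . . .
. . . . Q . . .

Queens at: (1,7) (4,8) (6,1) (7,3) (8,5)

(1,7) (2,4) (3,2) (4,8) (5,6) (6,1) (7,3) (8,5)

Row 2: attacked by (1,7)→{6,7,8}; (4,8)→{6,8}; (6,1)→{1,5}; (7,3)→{3,8}; (8,5)→{5}. Safe: 2, 4. Place at column 4.
Row 3: attacked by (1,7)→{5,7}; (2,4)→{3,4,5}; (4,8)→{7,8}; (6,1)→{1,4}; (7,3)→{3,7}; (8,5)→{5}. Safe: 2, 6. Place at column 2.
Row 5: attacked by (1,7)→{3,7}; (2,4)→{1,4,7}; (3,2)→{2,4}; (4,8)→{7,8}; (6,1)→{1,2}; (7,3)→{1,3,5}; (8,5)→{2,5,8}. Safe: 6. Place at column 6.
Columns [7, 4, 2, 8, 6, 1, 3, 5], r−c [-6, -2, 1, -4, -1, 5, 4, 3], r+c [8, 6, 5, 12, 11, 7, 10, 13] are all distinct, so no two queens attack.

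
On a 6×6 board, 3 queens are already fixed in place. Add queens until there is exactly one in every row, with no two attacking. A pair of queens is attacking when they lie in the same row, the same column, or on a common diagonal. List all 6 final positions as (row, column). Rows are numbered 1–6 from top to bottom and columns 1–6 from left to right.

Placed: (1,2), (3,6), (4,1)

Row 2: attacked by (1,2)→{1,2,3}; (3,6)→{5,6}; (4,1)→{1,3}. Safe: 4. Place at column 4.
Row 5: attacked by (1,2)→{2,6}; (2,4)→{1,4}; (3,6)→{4,6}; (4,1)→{1,2}. Safe: 3, 5. Place at column 3.
Row 6: attacked by (1,2)→{2}; (2,4)→{4}; (3,6)→{3,6}; (4,1)→{1,3}; (5,3)→{2,3,4}. Safe: 5. Place at column 5.
Columns [2, 4, 6, 1, 3, 5], r−c [-1, -2, -3, 3, 2, 1], r+c [3, 6, 9, 5, 8, 11] are all distinct, so no two queens attack.

(1,2) (2,4) (3,6) (4,1) (5,3) (6,5)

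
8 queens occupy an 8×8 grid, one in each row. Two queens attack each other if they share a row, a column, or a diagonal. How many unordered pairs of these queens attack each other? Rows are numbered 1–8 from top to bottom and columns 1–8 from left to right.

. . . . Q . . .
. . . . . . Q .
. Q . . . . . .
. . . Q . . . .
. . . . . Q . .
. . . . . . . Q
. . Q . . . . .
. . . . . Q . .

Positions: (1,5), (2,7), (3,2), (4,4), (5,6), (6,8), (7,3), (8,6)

Same column: (5,6)–(8,6) (column 6).
Same diagonal: (6,8)–(8,6) (|6−8| = |8−6| = 2).
Total attacking pairs: 2.

2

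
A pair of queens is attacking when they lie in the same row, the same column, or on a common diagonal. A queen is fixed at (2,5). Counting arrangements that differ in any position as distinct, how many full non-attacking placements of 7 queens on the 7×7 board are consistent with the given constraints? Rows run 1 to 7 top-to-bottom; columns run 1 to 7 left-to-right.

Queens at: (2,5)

6

Branch on row 1: col 1 → 1; col 2 → 3; col 3 → 1; col 7 → 1.
Sum: 1 + 3 + 1 + 1 = 6.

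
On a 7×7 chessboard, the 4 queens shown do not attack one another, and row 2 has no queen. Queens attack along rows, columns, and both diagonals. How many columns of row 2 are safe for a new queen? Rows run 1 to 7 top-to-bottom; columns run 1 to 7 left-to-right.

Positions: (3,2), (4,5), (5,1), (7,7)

1

(3,2) attacks row 2 at column 2 and diagonals 1, 3.
(4,5) attacks row 2 at column 5 and diagonals 3, 7.
(5,1) attacks row 2 at column 1 and diagonals 4.
(7,7) attacks row 2 at column 7 and diagonals 2.
Attacked columns: {1, 2, 3, 4, 5, 7}. Safe: {6}.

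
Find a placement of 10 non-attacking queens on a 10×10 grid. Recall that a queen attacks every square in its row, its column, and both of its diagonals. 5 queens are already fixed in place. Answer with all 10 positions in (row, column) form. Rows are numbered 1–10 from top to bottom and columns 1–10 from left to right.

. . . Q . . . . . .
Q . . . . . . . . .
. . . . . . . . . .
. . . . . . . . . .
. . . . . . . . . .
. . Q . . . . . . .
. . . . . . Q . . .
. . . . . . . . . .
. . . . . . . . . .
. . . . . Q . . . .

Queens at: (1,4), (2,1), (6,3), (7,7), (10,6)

Row 3: attacked by (1,4)→{2,4,6}; (2,1)→{1,2}; (6,3)→{3,6}; (7,7)→{3,7}; (10,6)→{6}. Safe: 5, 8, 9, 10. Place at column 5.
Row 4: attacked by (1,4)→{1,4,7}; (2,1)→{1,3}; (3,5)→{4,5,6}; (6,3)→{1,3,5}; (7,7)→{4,7,10}; (10,6)→{6}. Safe: 2, 8, 9. Place at column 8.
Row 5: attacked by (1,4)→{4,8}; (2,1)→{1,4}; (3,5)→{3,5,7}; (4,8)→{7,8,9}; (6,3)→{2,3,4}; (7,7)→{5,7,9}; (10,6)→{1,6}. Safe: 10. Place at column 10.
Row 8: attacked by (1,4)→{4}; (2,1)→{1,7}; (3,5)→{5,10}; (4,8)→{4,8}; (5,10)→{7,10}; (6,3)→{1,3,5}; (7,7)→{6,7,8}; (10,6)→{4,6,8}. Safe: 2, 9. Place at column 9.
Row 9: attacked by (1,4)→{4}; (2,1)→{1,8}; (3,5)→{5}; (4,8)→{3,8}; (5,10)→{6,10}; (6,3)→{3,6}; (7,7)→{5,7,9}; (8,9)→{8,9,10}; (10,6)→{5,6,7}. Safe: 2. Place at column 2.
Columns [4, 1, 5, 8, 10, 3, 7, 9, 2, 6], r−c [-3, 1, -2, -4, -5, 3, 0, -1, 7, 4], r+c [5, 3, 8, 12, 15, 9, 14, 17, 11, 16] are all distinct, so no two queens attack.

(1,4) (2,1) (3,5) (4,8) (5,10) (6,3) (7,7) (8,9) (9,2) (10,6)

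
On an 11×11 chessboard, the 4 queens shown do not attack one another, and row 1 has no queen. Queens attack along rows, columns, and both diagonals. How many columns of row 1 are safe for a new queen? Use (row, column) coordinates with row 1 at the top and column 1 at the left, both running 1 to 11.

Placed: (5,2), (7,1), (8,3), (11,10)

5

(5,2) attacks row 1 at column 2 and diagonals 6.
(7,1) attacks row 1 at column 1 and diagonals 7.
(8,3) attacks row 1 at column 3 and diagonals 10.
(11,10) attacks row 1 at column 10.
Attacked columns: {1, 2, 3, 6, 7, 10}. Safe: {4, 5, 8, 9, 11}.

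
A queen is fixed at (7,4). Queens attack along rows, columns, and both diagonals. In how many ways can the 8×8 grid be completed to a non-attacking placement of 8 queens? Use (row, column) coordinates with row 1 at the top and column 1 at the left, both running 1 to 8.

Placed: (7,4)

Branch on row 1: col 1 → 0; col 2 → 0; col 3 → 3; col 5 → 3; col 6 → 1; col 7 → 0; col 8 → 1.
Sum: 0 + 0 + 3 + 3 + 1 + 0 + 1 = 8.

8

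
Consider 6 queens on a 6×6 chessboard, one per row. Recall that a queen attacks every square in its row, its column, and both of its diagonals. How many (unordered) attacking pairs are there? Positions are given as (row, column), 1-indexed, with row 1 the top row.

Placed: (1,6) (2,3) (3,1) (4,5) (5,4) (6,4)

4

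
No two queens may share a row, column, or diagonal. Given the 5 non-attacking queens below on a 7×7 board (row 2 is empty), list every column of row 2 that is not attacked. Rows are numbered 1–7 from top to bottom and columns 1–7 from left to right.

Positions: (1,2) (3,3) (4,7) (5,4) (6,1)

columns 6

(1,2) attacks row 2 at column 2 and diagonals 1, 3.
(3,3) attacks row 2 at column 3 and diagonals 2, 4.
(4,7) attacks row 2 at column 7 and diagonals 5.
(5,4) attacks row 2 at column 4 and diagonals 1, 7.
(6,1) attacks row 2 at column 1 and diagonals 5.
Attacked columns: {1, 2, 3, 4, 5, 7}. Safe: {6}.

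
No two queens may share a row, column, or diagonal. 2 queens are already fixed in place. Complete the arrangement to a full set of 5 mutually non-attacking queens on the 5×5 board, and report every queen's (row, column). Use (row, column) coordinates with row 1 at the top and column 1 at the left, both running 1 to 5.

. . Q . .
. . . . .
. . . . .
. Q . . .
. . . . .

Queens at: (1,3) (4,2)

Row 2: attacked by (1,3)→{2,3,4}; (4,2)→{2,4}. Safe: 1, 5. Place at column 1.
Row 3: attacked by (1,3)→{1,3,5}; (2,1)→{1,2}; (4,2)→{1,2,3}. Safe: 4. Place at column 4.
Row 5: attacked by (1,3)→{3}; (2,1)→{1,4}; (3,4)→{2,4}; (4,2)→{1,2,3}. Safe: 5. Place at column 5.
Columns [3, 1, 4, 2, 5], r−c [-2, 1, -1, 2, 0], r+c [4, 3, 7, 6, 10] are all distinct, so no two queens attack.

(1,3) (2,1) (3,4) (4,2) (5,5)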